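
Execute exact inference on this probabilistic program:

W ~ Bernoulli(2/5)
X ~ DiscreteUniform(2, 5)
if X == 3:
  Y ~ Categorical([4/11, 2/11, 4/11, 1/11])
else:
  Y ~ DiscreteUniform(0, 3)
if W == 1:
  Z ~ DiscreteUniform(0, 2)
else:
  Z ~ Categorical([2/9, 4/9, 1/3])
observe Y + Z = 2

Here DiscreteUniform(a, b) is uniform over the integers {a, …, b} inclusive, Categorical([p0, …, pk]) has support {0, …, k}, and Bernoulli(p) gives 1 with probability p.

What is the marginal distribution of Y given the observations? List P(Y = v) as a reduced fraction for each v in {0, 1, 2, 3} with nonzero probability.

Enumerate traces; 24 have nonzero weight after conditioning:
  (W=0, X=2, Y=0, Z=2) weight 1/80
  (W=0, X=2, Y=1, Z=1) weight 1/60
  (W=0, X=2, Y=2, Z=0) weight 1/120
  (W=0, X=3, Y=0, Z=2) weight 1/55
  (W=0, X=3, Y=1, Z=1) weight 2/165
  (W=0, X=3, Y=2, Z=0) weight 2/165
  (W=0, X=4, Y=0, Z=2) weight 1/80
  (W=0, X=4, Y=1, Z=1) weight 1/60
  … 16 more
Group by Y:
  weight(Y=0) = 49/528
  weight(Y=1) = 41/440
  weight(Y=2) = 49/660
Total weight = 49/528 + 41/440 + 49/660 = 229/880
P(Y=0 | obs) = 49/528 / 229/880 = 245/687
P(Y=1 | obs) = 41/440 / 229/880 = 82/229
P(Y=2 | obs) = 49/660 / 229/880 = 196/687

P(Y=0) = 245/687, P(Y=1) = 82/229, P(Y=2) = 196/687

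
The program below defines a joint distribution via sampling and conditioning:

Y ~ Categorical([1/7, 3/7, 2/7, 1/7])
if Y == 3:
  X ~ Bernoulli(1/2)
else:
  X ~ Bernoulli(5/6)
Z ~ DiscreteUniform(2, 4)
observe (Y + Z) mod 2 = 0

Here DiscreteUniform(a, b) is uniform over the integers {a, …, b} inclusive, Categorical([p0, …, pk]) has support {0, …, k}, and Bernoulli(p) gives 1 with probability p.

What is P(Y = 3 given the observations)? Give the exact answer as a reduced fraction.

Enumerate traces; 12 have nonzero weight after conditioning:
  (Y=0, X=0, Z=2) weight 1/126
  (Y=0, X=0, Z=4) weight 1/126
  (Y=0, X=1, Z=2) weight 5/126
  (Y=0, X=1, Z=4) weight 5/126
  (Y=1, X=0, Z=3) weight 1/42
  (Y=1, X=1, Z=3) weight 5/42
  (Y=2, X=0, Z=2) weight 1/63
  (Y=2, X=0, Z=4) weight 1/63
  (Y=3, X=0, Z=3) weight 1/42
  … 3 more
Group by Y:
  weight(Y=0) = 2/21
  weight(Y=1) = 1/7
  weight(Y=2) = 4/21
  weight(Y=3) = 1/21
Total weight = 2/21 + 1/7 + 4/21 + 1/21 = 10/21
P(Y=0 | obs) = 2/21 / 10/21 = 1/5
P(Y=1 | obs) = 1/7 / 10/21 = 3/10
P(Y=2 | obs) = 4/21 / 10/21 = 2/5
P(Y=3 | obs) = 1/21 / 10/21 = 1/10

P(Y = 3 | obs) = 1/10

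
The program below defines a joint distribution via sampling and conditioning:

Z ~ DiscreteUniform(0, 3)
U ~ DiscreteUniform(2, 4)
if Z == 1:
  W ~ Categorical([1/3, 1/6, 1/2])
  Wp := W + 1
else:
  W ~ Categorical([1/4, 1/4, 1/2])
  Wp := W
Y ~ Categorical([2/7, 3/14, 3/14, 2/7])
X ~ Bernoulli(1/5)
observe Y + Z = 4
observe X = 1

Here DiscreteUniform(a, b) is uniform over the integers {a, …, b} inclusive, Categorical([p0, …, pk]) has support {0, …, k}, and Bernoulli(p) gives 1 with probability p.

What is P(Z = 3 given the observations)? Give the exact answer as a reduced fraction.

Enumerate traces; 27 have nonzero weight after conditioning:
  (Z=1, U=2, W=0, Y=3, X=1) weight 1/630
  (Z=1, U=2, W=1, Y=3, X=1) weight 1/1260
  (Z=1, U=2, W=2, Y=3, X=1) weight 1/420
  (Z=1, U=3, W=0, Y=3, X=1) weight 1/630
  (Z=1, U=3, W=1, Y=3, X=1) weight 1/1260
  (Z=1, U=3, W=2, Y=3, X=1) weight 1/420
  (Z=1, U=4, W=0, Y=3, X=1) weight 1/630
  (Z=1, U=4, W=1, Y=3, X=1) weight 1/1260
  (Z=2, U=2, W=0, Y=2, X=1) weight 1/1120
  (Z=3, U=2, W=0, Y=1, X=1) weight 1/1120
  … 17 more
Group by Z:
  weight(Z=1) = 1/70
  weight(Z=2) = 3/280
  weight(Z=3) = 3/280
Total weight = 1/70 + 3/280 + 3/280 = 1/28
P(Z=1 | obs) = 1/70 / 1/28 = 2/5
P(Z=2 | obs) = 3/280 / 1/28 = 3/10
P(Z=3 | obs) = 3/280 / 1/28 = 3/10

P(Z = 3 | obs) = 3/10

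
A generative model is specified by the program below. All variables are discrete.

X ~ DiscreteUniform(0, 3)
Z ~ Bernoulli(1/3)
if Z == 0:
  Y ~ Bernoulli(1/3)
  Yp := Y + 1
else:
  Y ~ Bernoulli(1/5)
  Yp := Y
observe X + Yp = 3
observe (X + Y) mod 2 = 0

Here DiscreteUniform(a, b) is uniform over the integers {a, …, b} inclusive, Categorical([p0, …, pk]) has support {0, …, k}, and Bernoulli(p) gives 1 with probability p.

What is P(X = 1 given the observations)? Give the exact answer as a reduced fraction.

P(X = 1 | obs) = 1/3

Enumerate traces; 2 have nonzero weight after conditioning:
  (X=1, Z=0, Y=1) weight 1/18
  (X=2, Z=0, Y=0) weight 1/9
Group by X:
  weight(X=1) = 1/18
  weight(X=2) = 1/9
Total weight = 1/18 + 1/9 = 1/6
P(X=1 | obs) = 1/18 / 1/6 = 1/3
P(X=2 | obs) = 1/9 / 1/6 = 2/3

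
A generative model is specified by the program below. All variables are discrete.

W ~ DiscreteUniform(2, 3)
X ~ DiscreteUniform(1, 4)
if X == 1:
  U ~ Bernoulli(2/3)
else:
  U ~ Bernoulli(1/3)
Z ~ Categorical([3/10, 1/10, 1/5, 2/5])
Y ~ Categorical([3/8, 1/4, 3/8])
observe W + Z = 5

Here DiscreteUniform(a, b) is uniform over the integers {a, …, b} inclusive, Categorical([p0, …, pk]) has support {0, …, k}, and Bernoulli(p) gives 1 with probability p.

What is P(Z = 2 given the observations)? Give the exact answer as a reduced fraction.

Enumerate traces; 48 have nonzero weight after conditioning:
  (W=2, X=1, U=0, Z=3, Y=0) weight 1/160
  (W=2, X=1, U=0, Z=3, Y=1) weight 1/240
  (W=2, X=1, U=0, Z=3, Y=2) weight 1/160
  (W=2, X=1, U=1, Z=3, Y=0) weight 1/80
  (W=2, X=1, U=1, Z=3, Y=1) weight 1/120
  (W=2, X=1, U=1, Z=3, Y=2) weight 1/80
  (W=2, X=2, U=0, Z=3, Y=0) weight 1/80
  (W=2, X=2, U=0, Z=3, Y=1) weight 1/120
  (W=3, X=1, U=0, Z=2, Y=0) weight 1/320
  … 39 more
Group by Z:
  weight(Z=2) = 1/10
  weight(Z=3) = 1/5
Total weight = 1/10 + 1/5 = 3/10
P(Z=2 | obs) = 1/10 / 3/10 = 1/3
P(Z=3 | obs) = 1/5 / 3/10 = 2/3

P(Z = 2 | obs) = 1/3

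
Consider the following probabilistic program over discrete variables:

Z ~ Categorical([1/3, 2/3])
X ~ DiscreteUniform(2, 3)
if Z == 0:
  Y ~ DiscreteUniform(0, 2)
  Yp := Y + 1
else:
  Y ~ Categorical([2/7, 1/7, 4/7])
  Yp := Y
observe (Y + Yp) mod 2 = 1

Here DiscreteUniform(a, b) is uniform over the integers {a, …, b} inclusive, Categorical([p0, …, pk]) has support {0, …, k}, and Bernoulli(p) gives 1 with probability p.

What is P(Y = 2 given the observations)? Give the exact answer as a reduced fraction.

Enumerate traces; 6 have nonzero weight after conditioning:
  (Z=0, X=2, Y=0) weight 1/18
  (Z=0, X=2, Y=1) weight 1/18
  (Z=0, X=2, Y=2) weight 1/18
  (Z=0, X=3, Y=0) weight 1/18
  (Z=0, X=3, Y=1) weight 1/18
  (Z=0, X=3, Y=2) weight 1/18
Group by Y:
  weight(Y=0) = 1/9
  weight(Y=1) = 1/9
  weight(Y=2) = 1/9
Total weight = 1/9 + 1/9 + 1/9 = 1/3
P(Y=0 | obs) = 1/9 / 1/3 = 1/3
P(Y=1 | obs) = 1/9 / 1/3 = 1/3
P(Y=2 | obs) = 1/9 / 1/3 = 1/3

P(Y = 2 | obs) = 1/3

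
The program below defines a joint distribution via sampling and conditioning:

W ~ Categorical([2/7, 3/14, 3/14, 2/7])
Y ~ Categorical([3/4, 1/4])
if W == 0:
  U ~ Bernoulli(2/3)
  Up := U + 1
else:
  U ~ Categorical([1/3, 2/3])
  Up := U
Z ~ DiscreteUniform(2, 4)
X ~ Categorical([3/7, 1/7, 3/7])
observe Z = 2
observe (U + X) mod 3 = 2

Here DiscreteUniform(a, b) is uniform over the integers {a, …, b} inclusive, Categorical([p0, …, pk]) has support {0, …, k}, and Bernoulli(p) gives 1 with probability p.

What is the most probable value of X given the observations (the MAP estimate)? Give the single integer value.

Enumerate traces; 16 have nonzero weight after conditioning:
  (W=0, Y=0, U=0, Z=2, X=2) weight 1/98
  (W=0, Y=0, U=1, Z=2, X=1) weight 1/147
  (W=0, Y=1, U=0, Z=2, X=2) weight 1/294
  (W=0, Y=1, U=1, Z=2, X=1) weight 1/441
  (W=1, Y=0, U=0, Z=2, X=2) weight 3/392
  (W=1, Y=0, U=1, Z=2, X=1) weight 1/196
  (W=1, Y=1, U=0, Z=2, X=2) weight 1/392
  (W=1, Y=1, U=1, Z=2, X=1) weight 1/588
  … 8 more
Group by X:
  weight(X=1) = 2/63
  weight(X=2) = 1/21
Total weight = 2/63 + 1/21 = 5/63
P(X=1 | obs) = 2/63 / 5/63 = 2/5
P(X=2 | obs) = 1/21 / 5/63 = 3/5
argmax = 2

argmax_v P(X = v | obs) = 2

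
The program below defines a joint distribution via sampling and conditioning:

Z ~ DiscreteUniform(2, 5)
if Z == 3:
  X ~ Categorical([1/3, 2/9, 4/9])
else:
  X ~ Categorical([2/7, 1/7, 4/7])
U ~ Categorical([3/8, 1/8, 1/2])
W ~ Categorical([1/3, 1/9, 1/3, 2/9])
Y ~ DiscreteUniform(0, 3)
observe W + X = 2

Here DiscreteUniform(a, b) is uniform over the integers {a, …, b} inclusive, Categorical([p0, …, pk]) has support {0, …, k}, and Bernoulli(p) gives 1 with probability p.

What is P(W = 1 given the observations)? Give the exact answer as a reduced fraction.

P(W = 1 | obs) = 41/674

Enumerate traces; 144 have nonzero weight after conditioning:
  (Z=2, X=0, U=0, W=2, Y=0) weight 1/448
  (Z=2, X=0, U=0, W=2, Y=1) weight 1/448
  (Z=2, X=0, U=0, W=2, Y=2) weight 1/448
  (Z=2, X=0, U=0, W=2, Y=3) weight 1/448
  (Z=2, X=0, U=1, W=2, Y=0) weight 1/1344
  (Z=2, X=0, U=1, W=2, Y=1) weight 1/1344
  (Z=2, X=0, U=1, W=2, Y=2) weight 1/1344
  (Z=2, X=0, U=1, W=2, Y=3) weight 1/1344
  (Z=2, X=1, U=0, W=1, Y=0) weight 1/2688
  (Z=2, X=2, U=0, W=0, Y=0) weight 1/224
  … 134 more
Group by W:
  weight(W=0) = 34/189
  weight(W=1) = 41/2268
  weight(W=2) = 25/252
Total weight = 34/189 + 41/2268 + 25/252 = 337/1134
P(W=0 | obs) = 34/189 / 337/1134 = 204/337
P(W=1 | obs) = 41/2268 / 337/1134 = 41/674
P(W=2 | obs) = 25/252 / 337/1134 = 225/674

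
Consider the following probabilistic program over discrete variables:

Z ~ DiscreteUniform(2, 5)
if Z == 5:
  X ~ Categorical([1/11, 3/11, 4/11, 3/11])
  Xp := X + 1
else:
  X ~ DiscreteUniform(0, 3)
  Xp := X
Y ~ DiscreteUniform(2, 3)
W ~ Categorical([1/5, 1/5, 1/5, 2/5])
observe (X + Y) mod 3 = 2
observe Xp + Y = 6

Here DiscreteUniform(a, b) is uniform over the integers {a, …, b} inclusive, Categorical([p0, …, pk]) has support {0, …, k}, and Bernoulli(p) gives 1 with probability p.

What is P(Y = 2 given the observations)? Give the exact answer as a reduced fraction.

Enumerate traces; 8 have nonzero weight after conditioning:
  (Z=5, X=2, Y=3, W=0) weight 1/110
  (Z=5, X=2, Y=3, W=1) weight 1/110
  (Z=5, X=2, Y=3, W=2) weight 1/110
  (Z=5, X=2, Y=3, W=3) weight 1/55
  (Z=5, X=3, Y=2, W=0) weight 3/440
  (Z=5, X=3, Y=2, W=1) weight 3/440
  (Z=5, X=3, Y=2, W=2) weight 3/440
  (Z=5, X=3, Y=2, W=3) weight 3/220
Group by Y:
  weight(Y=2) = 3/88
  weight(Y=3) = 1/22
Total weight = 3/88 + 1/22 = 7/88
P(Y=2 | obs) = 3/88 / 7/88 = 3/7
P(Y=3 | obs) = 1/22 / 7/88 = 4/7

P(Y = 2 | obs) = 3/7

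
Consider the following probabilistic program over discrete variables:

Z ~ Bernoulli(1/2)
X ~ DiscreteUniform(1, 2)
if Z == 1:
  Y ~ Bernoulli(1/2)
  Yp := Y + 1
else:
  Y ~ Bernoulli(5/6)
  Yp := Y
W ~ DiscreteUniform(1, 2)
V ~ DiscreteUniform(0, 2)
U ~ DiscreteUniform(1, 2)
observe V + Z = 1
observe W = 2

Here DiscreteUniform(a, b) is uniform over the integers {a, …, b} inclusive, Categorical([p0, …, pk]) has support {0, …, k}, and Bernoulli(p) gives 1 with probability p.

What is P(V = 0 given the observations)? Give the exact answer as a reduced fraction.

Enumerate traces; 16 have nonzero weight after conditioning:
  (Z=0, X=1, Y=0, W=2, V=1, U=1) weight 1/288
  (Z=0, X=1, Y=0, W=2, V=1, U=2) weight 1/288
  (Z=0, X=1, Y=1, W=2, V=1, U=1) weight 5/288
  (Z=0, X=1, Y=1, W=2, V=1, U=2) weight 5/288
  (Z=0, X=2, Y=0, W=2, V=1, U=1) weight 1/288
  (Z=0, X=2, Y=0, W=2, V=1, U=2) weight 1/288
  (Z=0, X=2, Y=1, W=2, V=1, U=1) weight 5/288
  (Z=0, X=2, Y=1, W=2, V=1, U=2) weight 5/288
  (Z=1, X=1, Y=0, W=2, V=0, U=1) weight 1/96
  … 7 more
Group by V:
  weight(V=0) = 1/12
  weight(V=1) = 1/12
Total weight = 1/12 + 1/12 = 1/6
P(V=0 | obs) = 1/12 / 1/6 = 1/2
P(V=1 | obs) = 1/12 / 1/6 = 1/2

P(V = 0 | obs) = 1/2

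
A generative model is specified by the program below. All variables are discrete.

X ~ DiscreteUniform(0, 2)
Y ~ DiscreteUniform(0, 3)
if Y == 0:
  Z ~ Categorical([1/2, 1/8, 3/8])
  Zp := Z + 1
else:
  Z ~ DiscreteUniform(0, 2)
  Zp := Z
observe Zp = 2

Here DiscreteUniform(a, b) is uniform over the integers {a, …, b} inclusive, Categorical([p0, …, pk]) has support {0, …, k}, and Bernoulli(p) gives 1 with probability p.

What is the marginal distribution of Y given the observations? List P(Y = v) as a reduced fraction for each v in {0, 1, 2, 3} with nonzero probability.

Enumerate traces; 12 have nonzero weight after conditioning:
  (X=0, Y=0, Z=1) weight 1/96
  (X=0, Y=1, Z=2) weight 1/36
  (X=0, Y=2, Z=2) weight 1/36
  (X=0, Y=3, Z=2) weight 1/36
  (X=1, Y=0, Z=1) weight 1/96
  (X=1, Y=1, Z=2) weight 1/36
  (X=1, Y=2, Z=2) weight 1/36
  (X=1, Y=3, Z=2) weight 1/36
  … 4 more
Group by Y:
  weight(Y=0) = 1/32
  weight(Y=1) = 1/12
  weight(Y=2) = 1/12
  weight(Y=3) = 1/12
Total weight = 1/32 + 1/12 + 1/12 + 1/12 = 9/32
P(Y=0 | obs) = 1/32 / 9/32 = 1/9
P(Y=1 | obs) = 1/12 / 9/32 = 8/27
P(Y=2 | obs) = 1/12 / 9/32 = 8/27
P(Y=3 | obs) = 1/12 / 9/32 = 8/27

P(Y=0) = 1/9, P(Y=1) = 8/27, P(Y=2) = 8/27, P(Y=3) = 8/27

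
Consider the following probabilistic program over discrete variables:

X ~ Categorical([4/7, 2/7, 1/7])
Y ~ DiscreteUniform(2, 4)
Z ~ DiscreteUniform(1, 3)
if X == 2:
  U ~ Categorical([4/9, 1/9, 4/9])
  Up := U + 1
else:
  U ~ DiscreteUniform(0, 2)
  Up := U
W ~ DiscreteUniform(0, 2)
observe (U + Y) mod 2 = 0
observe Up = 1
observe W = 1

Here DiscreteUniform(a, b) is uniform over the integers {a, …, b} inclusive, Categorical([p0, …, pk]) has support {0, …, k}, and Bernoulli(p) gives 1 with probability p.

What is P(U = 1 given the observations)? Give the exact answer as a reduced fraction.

P(U = 1 | obs) = 9/13

Enumerate traces; 12 have nonzero weight after conditioning:
  (X=0, Y=3, Z=1, U=1, W=1) weight 4/567
  (X=0, Y=3, Z=2, U=1, W=1) weight 4/567
  (X=0, Y=3, Z=3, U=1, W=1) weight 4/567
  (X=1, Y=3, Z=1, U=1, W=1) weight 2/567
  (X=1, Y=3, Z=2, U=1, W=1) weight 2/567
  (X=1, Y=3, Z=3, U=1, W=1) weight 2/567
  (X=2, Y=2, Z=1, U=0, W=1) weight 4/1701
  (X=2, Y=2, Z=2, U=0, W=1) weight 4/1701
  … 4 more
Group by U:
  weight(U=0) = 8/567
  weight(U=1) = 2/63
Total weight = 8/567 + 2/63 = 26/567
P(U=0 | obs) = 8/567 / 26/567 = 4/13
P(U=1 | obs) = 2/63 / 26/567 = 9/13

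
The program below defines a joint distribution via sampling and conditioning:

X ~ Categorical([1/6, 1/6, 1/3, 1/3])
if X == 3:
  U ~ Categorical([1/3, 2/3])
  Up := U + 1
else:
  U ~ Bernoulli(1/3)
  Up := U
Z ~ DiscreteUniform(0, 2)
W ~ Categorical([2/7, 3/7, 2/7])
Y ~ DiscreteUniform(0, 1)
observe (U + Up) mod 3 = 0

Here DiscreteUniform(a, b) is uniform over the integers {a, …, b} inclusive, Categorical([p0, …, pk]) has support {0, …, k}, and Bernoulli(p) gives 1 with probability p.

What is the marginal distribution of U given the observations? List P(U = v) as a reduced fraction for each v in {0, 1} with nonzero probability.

P(U=0) = 2/3, P(U=1) = 1/3

Enumerate traces; 72 have nonzero weight after conditioning:
  (X=0, U=0, Z=0, W=0, Y=0) weight 1/189
  (X=0, U=0, Z=0, W=0, Y=1) weight 1/189
  (X=0, U=0, Z=0, W=1, Y=0) weight 1/126
  (X=0, U=0, Z=0, W=1, Y=1) weight 1/126
  (X=0, U=0, Z=0, W=2, Y=0) weight 1/189
  (X=0, U=0, Z=0, W=2, Y=1) weight 1/189
  (X=0, U=0, Z=1, W=0, Y=0) weight 1/189
  (X=0, U=0, Z=1, W=0, Y=1) weight 1/189
  (X=3, U=1, Z=0, W=0, Y=0) weight 2/189
  … 63 more
Group by U:
  weight(U=0) = 4/9
  weight(U=1) = 2/9
Total weight = 4/9 + 2/9 = 2/3
P(U=0 | obs) = 4/9 / 2/3 = 2/3
P(U=1 | obs) = 2/9 / 2/3 = 1/3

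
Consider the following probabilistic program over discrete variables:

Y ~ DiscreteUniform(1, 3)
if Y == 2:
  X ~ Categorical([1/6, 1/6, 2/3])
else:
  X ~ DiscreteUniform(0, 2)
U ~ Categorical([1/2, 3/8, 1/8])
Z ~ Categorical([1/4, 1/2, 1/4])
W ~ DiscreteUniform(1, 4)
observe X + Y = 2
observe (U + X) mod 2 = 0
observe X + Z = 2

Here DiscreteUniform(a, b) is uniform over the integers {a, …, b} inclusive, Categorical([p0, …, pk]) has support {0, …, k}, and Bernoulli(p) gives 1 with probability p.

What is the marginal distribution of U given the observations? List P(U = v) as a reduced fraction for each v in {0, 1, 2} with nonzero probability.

P(U=0) = 4/17, P(U=1) = 12/17, P(U=2) = 1/17

Enumerate traces; 12 have nonzero weight after conditioning:
  (Y=1, X=1, U=1, Z=1, W=1) weight 1/192
  (Y=1, X=1, U=1, Z=1, W=2) weight 1/192
  (Y=1, X=1, U=1, Z=1, W=3) weight 1/192
  (Y=1, X=1, U=1, Z=1, W=4) weight 1/192
  (Y=2, X=0, U=0, Z=2, W=1) weight 1/576
  (Y=2, X=0, U=0, Z=2, W=2) weight 1/576
  (Y=2, X=0, U=0, Z=2, W=3) weight 1/576
  (Y=2, X=0, U=0, Z=2, W=4) weight 1/576
  (Y=2, X=0, U=2, Z=2, W=1) weight 1/2304
  … 3 more
Group by U:
  weight(U=0) = 1/144
  weight(U=1) = 1/48
  weight(U=2) = 1/576
Total weight = 1/144 + 1/48 + 1/576 = 17/576
P(U=0 | obs) = 1/144 / 17/576 = 4/17
P(U=1 | obs) = 1/48 / 17/576 = 12/17
P(U=2 | obs) = 1/576 / 17/576 = 1/17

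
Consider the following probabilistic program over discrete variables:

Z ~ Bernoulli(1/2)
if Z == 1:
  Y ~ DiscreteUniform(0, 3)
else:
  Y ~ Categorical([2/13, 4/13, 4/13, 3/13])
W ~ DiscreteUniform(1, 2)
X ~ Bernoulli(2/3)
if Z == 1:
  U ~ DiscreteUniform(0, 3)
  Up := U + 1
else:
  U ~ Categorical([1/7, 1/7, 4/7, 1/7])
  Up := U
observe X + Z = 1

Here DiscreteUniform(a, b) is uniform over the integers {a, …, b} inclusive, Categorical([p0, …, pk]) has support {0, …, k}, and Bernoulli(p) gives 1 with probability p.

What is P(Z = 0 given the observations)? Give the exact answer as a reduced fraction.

Enumerate traces; 64 have nonzero weight after conditioning:
  (Z=0, Y=0, W=1, X=1, U=0) weight 1/273
  (Z=0, Y=0, W=1, X=1, U=1) weight 1/273
  (Z=0, Y=0, W=1, X=1, U=2) weight 4/273
  (Z=0, Y=0, W=1, X=1, U=3) weight 1/273
  (Z=0, Y=0, W=2, X=1, U=0) weight 1/273
  (Z=0, Y=0, W=2, X=1, U=1) weight 1/273
  (Z=0, Y=0, W=2, X=1, U=2) weight 4/273
  (Z=0, Y=0, W=2, X=1, U=3) weight 1/273
  (Z=1, Y=0, W=1, X=0, U=0) weight 1/192
  … 55 more
Group by Z:
  weight(Z=0) = 1/3
  weight(Z=1) = 1/6
Total weight = 1/3 + 1/6 = 1/2
P(Z=0 | obs) = 1/3 / 1/2 = 2/3
P(Z=1 | obs) = 1/6 / 1/2 = 1/3

P(Z = 0 | obs) = 2/3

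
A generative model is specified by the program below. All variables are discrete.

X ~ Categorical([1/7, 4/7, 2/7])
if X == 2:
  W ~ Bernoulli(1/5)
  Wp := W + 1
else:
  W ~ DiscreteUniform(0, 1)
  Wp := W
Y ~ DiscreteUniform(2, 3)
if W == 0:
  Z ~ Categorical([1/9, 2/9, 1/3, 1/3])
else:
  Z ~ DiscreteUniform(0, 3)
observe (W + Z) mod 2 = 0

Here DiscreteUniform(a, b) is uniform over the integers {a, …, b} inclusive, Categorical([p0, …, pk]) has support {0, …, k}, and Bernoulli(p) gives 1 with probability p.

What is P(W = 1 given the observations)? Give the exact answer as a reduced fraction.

P(W = 1 | obs) = 261/589

Enumerate traces; 24 have nonzero weight after conditioning:
  (X=0, W=0, Y=2, Z=0) weight 1/252
  (X=0, W=0, Y=2, Z=2) weight 1/84
  (X=0, W=0, Y=3, Z=0) weight 1/252
  (X=0, W=0, Y=3, Z=2) weight 1/84
  (X=0, W=1, Y=2, Z=1) weight 1/112
  (X=0, W=1, Y=2, Z=3) weight 1/112
  (X=0, W=1, Y=3, Z=1) weight 1/112
  (X=0, W=1, Y=3, Z=3) weight 1/112
  … 16 more
Group by W:
  weight(W=0) = 82/315
  weight(W=1) = 29/140
Total weight = 82/315 + 29/140 = 589/1260
P(W=0 | obs) = 82/315 / 589/1260 = 328/589
P(W=1 | obs) = 29/140 / 589/1260 = 261/589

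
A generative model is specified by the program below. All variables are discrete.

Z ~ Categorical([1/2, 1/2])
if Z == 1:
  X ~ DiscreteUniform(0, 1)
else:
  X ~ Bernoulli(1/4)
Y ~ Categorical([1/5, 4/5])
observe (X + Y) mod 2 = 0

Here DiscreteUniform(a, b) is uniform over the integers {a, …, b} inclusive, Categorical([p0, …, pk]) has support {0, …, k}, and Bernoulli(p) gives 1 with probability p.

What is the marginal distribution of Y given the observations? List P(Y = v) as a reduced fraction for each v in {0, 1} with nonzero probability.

Enumerate traces; 4 have nonzero weight after conditioning:
  (Z=0, X=0, Y=0) weight 3/40
  (Z=0, X=1, Y=1) weight 1/10
  (Z=1, X=0, Y=0) weight 1/20
  (Z=1, X=1, Y=1) weight 1/5
Group by Y:
  weight(Y=0) = 1/8
  weight(Y=1) = 3/10
Total weight = 1/8 + 3/10 = 17/40
P(Y=0 | obs) = 1/8 / 17/40 = 5/17
P(Y=1 | obs) = 3/10 / 17/40 = 12/17

P(Y=0) = 5/17, P(Y=1) = 12/17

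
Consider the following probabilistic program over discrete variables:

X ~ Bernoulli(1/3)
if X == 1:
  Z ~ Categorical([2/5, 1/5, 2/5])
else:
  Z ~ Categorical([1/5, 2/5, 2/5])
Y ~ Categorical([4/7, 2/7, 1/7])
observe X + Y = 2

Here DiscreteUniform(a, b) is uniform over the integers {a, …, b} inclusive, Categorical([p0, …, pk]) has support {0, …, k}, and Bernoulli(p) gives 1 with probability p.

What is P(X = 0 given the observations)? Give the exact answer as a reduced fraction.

Enumerate traces; 6 have nonzero weight after conditioning:
  (X=0, Z=0, Y=2) weight 2/105
  (X=0, Z=1, Y=2) weight 4/105
  (X=0, Z=2, Y=2) weight 4/105
  (X=1, Z=0, Y=1) weight 4/105
  (X=1, Z=1, Y=1) weight 2/105
  (X=1, Z=2, Y=1) weight 4/105
Group by X:
  weight(X=0) = 2/21
  weight(X=1) = 2/21
Total weight = 2/21 + 2/21 = 4/21
P(X=0 | obs) = 2/21 / 4/21 = 1/2
P(X=1 | obs) = 2/21 / 4/21 = 1/2

P(X = 0 | obs) = 1/2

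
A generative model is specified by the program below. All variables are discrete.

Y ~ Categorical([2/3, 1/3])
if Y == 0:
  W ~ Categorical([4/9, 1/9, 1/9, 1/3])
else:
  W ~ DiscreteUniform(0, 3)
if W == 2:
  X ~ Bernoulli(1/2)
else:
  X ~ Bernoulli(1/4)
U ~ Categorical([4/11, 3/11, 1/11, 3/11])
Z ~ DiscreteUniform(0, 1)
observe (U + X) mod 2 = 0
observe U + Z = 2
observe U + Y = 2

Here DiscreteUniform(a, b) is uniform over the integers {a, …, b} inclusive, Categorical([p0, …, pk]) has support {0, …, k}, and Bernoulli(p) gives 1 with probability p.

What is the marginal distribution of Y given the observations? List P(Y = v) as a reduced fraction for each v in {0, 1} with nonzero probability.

Enumerate traces; 8 have nonzero weight after conditioning:
  (Y=0, W=0, X=0, U=2, Z=0) weight 1/99
  (Y=0, W=1, X=0, U=2, Z=0) weight 1/396
  (Y=0, W=2, X=0, U=2, Z=0) weight 1/594
  (Y=0, W=3, X=0, U=2, Z=0) weight 1/132
  (Y=1, W=0, X=1, U=1, Z=1) weight 1/352
  (Y=1, W=1, X=1, U=1, Z=1) weight 1/352
  (Y=1, W=2, X=1, U=1, Z=1) weight 1/176
  (Y=1, W=3, X=1, U=1, Z=1) weight 1/352
Group by Y:
  weight(Y=0) = 13/594
  weight(Y=1) = 5/352
Total weight = 13/594 + 5/352 = 343/9504
P(Y=0 | obs) = 13/594 / 343/9504 = 208/343
P(Y=1 | obs) = 5/352 / 343/9504 = 135/343

P(Y=0) = 208/343, P(Y=1) = 135/343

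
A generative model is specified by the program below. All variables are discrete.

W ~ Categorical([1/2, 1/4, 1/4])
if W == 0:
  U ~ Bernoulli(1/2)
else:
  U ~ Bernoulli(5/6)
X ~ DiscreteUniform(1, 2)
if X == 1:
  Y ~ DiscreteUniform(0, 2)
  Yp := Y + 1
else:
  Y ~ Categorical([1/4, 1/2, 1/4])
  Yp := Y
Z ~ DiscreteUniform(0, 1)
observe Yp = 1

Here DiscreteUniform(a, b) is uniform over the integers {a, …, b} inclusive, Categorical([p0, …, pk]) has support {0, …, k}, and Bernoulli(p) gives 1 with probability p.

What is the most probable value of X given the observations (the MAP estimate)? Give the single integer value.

Enumerate traces; 24 have nonzero weight after conditioning:
  (W=0, U=0, X=1, Y=0, Z=0) weight 1/48
  (W=0, U=0, X=1, Y=0, Z=1) weight 1/48
  (W=0, U=0, X=2, Y=1, Z=0) weight 1/32
  (W=0, U=0, X=2, Y=1, Z=1) weight 1/32
  (W=0, U=1, X=1, Y=0, Z=0) weight 1/48
  (W=0, U=1, X=1, Y=0, Z=1) weight 1/48
  (W=0, U=1, X=2, Y=1, Z=0) weight 1/32
  (W=0, U=1, X=2, Y=1, Z=1) weight 1/32
  … 16 more
Group by X:
  weight(X=1) = 1/6
  weight(X=2) = 1/4
Total weight = 1/6 + 1/4 = 5/12
P(X=1 | obs) = 1/6 / 5/12 = 2/5
P(X=2 | obs) = 1/4 / 5/12 = 3/5
argmax = 2

argmax_v P(X = v | obs) = 2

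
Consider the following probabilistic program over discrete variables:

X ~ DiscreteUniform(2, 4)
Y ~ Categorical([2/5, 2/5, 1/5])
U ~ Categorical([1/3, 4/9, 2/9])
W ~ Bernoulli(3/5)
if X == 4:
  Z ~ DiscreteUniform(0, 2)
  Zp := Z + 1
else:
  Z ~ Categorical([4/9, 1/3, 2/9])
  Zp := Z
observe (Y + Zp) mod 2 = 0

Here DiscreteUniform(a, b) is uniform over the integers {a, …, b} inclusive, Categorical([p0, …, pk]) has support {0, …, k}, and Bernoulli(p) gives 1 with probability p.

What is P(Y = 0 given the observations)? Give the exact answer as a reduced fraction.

Enumerate traces; 84 have nonzero weight after conditioning:
  (X=2, Y=0, U=0, W=0, Z=0) weight 16/2025
  (X=2, Y=0, U=0, W=0, Z=2) weight 8/2025
  (X=2, Y=0, U=0, W=1, Z=0) weight 8/675
  (X=2, Y=0, U=0, W=1, Z=2) weight 4/675
  (X=2, Y=0, U=1, W=0, Z=0) weight 64/6075
  (X=2, Y=0, U=1, W=0, Z=2) weight 32/6075
  (X=2, Y=0, U=1, W=1, Z=0) weight 32/2025
  (X=2, Y=0, U=1, W=1, Z=2) weight 16/2025
  (X=2, Y=1, U=0, W=0, Z=1) weight 4/675
  (X=2, Y=2, U=0, W=0, Z=0) weight 8/2025
  … 74 more
Group by Y:
  weight(Y=0) = 2/9
  weight(Y=1) = 8/45
  weight(Y=2) = 1/9
Total weight = 2/9 + 8/45 + 1/9 = 23/45
P(Y=0 | obs) = 2/9 / 23/45 = 10/23
P(Y=1 | obs) = 8/45 / 23/45 = 8/23
P(Y=2 | obs) = 1/9 / 23/45 = 5/23

P(Y = 0 | obs) = 10/23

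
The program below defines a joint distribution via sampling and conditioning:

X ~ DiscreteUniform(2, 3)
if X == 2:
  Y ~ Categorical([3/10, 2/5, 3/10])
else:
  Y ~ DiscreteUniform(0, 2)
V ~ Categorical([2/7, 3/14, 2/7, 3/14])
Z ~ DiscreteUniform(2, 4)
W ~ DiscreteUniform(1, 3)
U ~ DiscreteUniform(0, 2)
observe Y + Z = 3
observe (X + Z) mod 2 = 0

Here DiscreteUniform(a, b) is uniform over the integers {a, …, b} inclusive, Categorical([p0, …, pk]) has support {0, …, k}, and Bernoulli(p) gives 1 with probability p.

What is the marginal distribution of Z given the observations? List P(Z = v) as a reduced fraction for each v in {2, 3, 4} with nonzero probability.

P(Z=2) = 6/11, P(Z=3) = 5/11

Enumerate traces; 72 have nonzero weight after conditioning:
  (X=2, Y=1, V=0, Z=2, W=1, U=0) weight 2/945
  (X=2, Y=1, V=0, Z=2, W=1, U=1) weight 2/945
  (X=2, Y=1, V=0, Z=2, W=1, U=2) weight 2/945
  (X=2, Y=1, V=0, Z=2, W=2, U=0) weight 2/945
  (X=2, Y=1, V=0, Z=2, W=2, U=1) weight 2/945
  (X=2, Y=1, V=0, Z=2, W=2, U=2) weight 2/945
  (X=2, Y=1, V=0, Z=2, W=3, U=0) weight 2/945
  (X=2, Y=1, V=0, Z=2, W=3, U=1) weight 2/945
  (X=3, Y=0, V=0, Z=3, W=1, U=0) weight 1/567
  … 63 more
Group by Z:
  weight(Z=2) = 1/15
  weight(Z=3) = 1/18
Total weight = 1/15 + 1/18 = 11/90
P(Z=2 | obs) = 1/15 / 11/90 = 6/11
P(Z=3 | obs) = 1/18 / 11/90 = 5/11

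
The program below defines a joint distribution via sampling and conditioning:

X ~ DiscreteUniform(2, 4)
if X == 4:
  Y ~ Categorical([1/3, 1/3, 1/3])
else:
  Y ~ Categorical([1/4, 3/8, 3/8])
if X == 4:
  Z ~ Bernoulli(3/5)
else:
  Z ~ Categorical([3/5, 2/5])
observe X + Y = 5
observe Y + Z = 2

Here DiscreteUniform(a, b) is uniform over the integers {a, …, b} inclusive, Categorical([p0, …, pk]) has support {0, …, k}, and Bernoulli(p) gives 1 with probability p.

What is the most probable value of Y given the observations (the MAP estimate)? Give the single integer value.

argmax_v P(Y = v | obs) = 2

Enumerate traces; 2 have nonzero weight after conditioning:
  (X=3, Y=2, Z=0) weight 3/40
  (X=4, Y=1, Z=1) weight 1/15
Group by Y:
  weight(Y=1) = 1/15
  weight(Y=2) = 3/40
Total weight = 1/15 + 3/40 = 17/120
P(Y=1 | obs) = 1/15 / 17/120 = 8/17
P(Y=2 | obs) = 3/40 / 17/120 = 9/17
argmax = 2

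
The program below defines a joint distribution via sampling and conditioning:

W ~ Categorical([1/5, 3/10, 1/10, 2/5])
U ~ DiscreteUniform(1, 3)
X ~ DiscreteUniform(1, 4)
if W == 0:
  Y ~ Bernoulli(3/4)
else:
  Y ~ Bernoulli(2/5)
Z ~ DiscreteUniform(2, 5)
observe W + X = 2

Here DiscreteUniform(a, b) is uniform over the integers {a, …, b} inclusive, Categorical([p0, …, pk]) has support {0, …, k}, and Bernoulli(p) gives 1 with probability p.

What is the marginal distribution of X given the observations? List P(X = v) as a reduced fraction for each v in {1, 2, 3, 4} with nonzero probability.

Enumerate traces; 48 have nonzero weight after conditioning:
  (W=0, U=1, X=2, Y=0, Z=2) weight 1/960
  (W=0, U=1, X=2, Y=0, Z=3) weight 1/960
  (W=0, U=1, X=2, Y=0, Z=4) weight 1/960
  (W=0, U=1, X=2, Y=0, Z=5) weight 1/960
  (W=0, U=1, X=2, Y=1, Z=2) weight 1/320
  (W=0, U=1, X=2, Y=1, Z=3) weight 1/320
  (W=0, U=1, X=2, Y=1, Z=4) weight 1/320
  (W=0, U=1, X=2, Y=1, Z=5) weight 1/320
  (W=1, U=1, X=1, Y=0, Z=2) weight 3/800
  … 39 more
Group by X:
  weight(X=1) = 3/40
  weight(X=2) = 1/20
Total weight = 3/40 + 1/20 = 1/8
P(X=1 | obs) = 3/40 / 1/8 = 3/5
P(X=2 | obs) = 1/20 / 1/8 = 2/5

P(X=1) = 3/5, P(X=2) = 2/5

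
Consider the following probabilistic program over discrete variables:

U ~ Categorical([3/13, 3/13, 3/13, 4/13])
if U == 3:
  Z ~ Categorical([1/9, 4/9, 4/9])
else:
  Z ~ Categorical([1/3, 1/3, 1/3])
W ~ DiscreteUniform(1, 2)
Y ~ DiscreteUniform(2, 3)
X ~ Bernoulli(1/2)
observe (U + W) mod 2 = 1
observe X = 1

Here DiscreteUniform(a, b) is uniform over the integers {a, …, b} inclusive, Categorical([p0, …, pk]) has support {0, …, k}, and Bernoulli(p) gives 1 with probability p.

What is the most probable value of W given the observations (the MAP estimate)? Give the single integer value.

argmax_v P(W = v | obs) = 2

Enumerate traces; 24 have nonzero weight after conditioning:
  (U=0, Z=0, W=1, Y=2, X=1) weight 1/104
  (U=0, Z=0, W=1, Y=3, X=1) weight 1/104
  (U=0, Z=1, W=1, Y=2, X=1) weight 1/104
  (U=0, Z=1, W=1, Y=3, X=1) weight 1/104
  (U=0, Z=2, W=1, Y=2, X=1) weight 1/104
  (U=0, Z=2, W=1, Y=3, X=1) weight 1/104
  (U=1, Z=0, W=2, Y=2, X=1) weight 1/104
  (U=1, Z=0, W=2, Y=3, X=1) weight 1/104
  … 16 more
Group by W:
  weight(W=1) = 3/26
  weight(W=2) = 7/52
Total weight = 3/26 + 7/52 = 1/4
P(W=1 | obs) = 3/26 / 1/4 = 6/13
P(W=2 | obs) = 7/52 / 1/4 = 7/13
argmax = 2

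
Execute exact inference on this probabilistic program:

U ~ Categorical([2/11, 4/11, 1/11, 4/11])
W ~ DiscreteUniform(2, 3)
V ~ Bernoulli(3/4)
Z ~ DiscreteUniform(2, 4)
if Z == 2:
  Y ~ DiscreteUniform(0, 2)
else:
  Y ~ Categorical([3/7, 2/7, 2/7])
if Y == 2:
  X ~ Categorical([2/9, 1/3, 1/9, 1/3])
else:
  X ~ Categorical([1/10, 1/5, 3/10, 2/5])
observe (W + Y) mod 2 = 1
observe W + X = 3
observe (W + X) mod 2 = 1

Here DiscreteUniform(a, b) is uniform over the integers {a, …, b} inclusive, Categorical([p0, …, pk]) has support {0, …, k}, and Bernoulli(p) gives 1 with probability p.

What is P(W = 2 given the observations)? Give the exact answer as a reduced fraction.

P(W = 2 | obs) = 342/947

Enumerate traces; 72 have nonzero weight after conditioning:
  (U=0, W=2, V=0, Z=2, Y=1, X=1) weight 1/1980
  (U=0, W=2, V=0, Z=3, Y=1, X=1) weight 1/2310
  (U=0, W=2, V=0, Z=4, Y=1, X=1) weight 1/2310
  (U=0, W=2, V=1, Z=2, Y=1, X=1) weight 1/660
  (U=0, W=2, V=1, Z=3, Y=1, X=1) weight 1/770
  (U=0, W=2, V=1, Z=4, Y=1, X=1) weight 1/770
  (U=0, W=3, V=0, Z=2, Y=0, X=0) weight 1/3960
  (U=0, W=3, V=0, Z=2, Y=2, X=0) weight 1/1782
  … 64 more
Group by W:
  weight(W=2) = 19/630
  weight(W=3) = 121/2268
Total weight = 19/630 + 121/2268 = 947/11340
P(W=2 | obs) = 19/630 / 947/11340 = 342/947
P(W=3 | obs) = 121/2268 / 947/11340 = 605/947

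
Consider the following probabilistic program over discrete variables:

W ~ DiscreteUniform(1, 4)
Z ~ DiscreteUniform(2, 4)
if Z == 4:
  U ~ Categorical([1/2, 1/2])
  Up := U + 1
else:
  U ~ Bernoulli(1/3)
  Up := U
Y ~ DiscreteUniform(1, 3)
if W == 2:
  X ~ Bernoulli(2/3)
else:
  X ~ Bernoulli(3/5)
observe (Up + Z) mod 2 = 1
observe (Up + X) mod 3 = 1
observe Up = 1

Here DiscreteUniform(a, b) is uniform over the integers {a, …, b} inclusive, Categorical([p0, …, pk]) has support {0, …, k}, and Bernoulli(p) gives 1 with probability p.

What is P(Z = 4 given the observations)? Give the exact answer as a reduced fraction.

P(Z = 4 | obs) = 3/5

Enumerate traces; 24 have nonzero weight after conditioning:
  (W=1, Z=2, U=1, Y=1, X=0) weight 1/270
  (W=1, Z=2, U=1, Y=2, X=0) weight 1/270
  (W=1, Z=2, U=1, Y=3, X=0) weight 1/270
  (W=1, Z=4, U=0, Y=1, X=0) weight 1/180
  (W=1, Z=4, U=0, Y=2, X=0) weight 1/180
  (W=1, Z=4, U=0, Y=3, X=0) weight 1/180
  (W=2, Z=2, U=1, Y=1, X=0) weight 1/324
  (W=2, Z=2, U=1, Y=2, X=0) weight 1/324
  … 16 more
Group by Z:
  weight(Z=2) = 23/540
  weight(Z=4) = 23/360
Total weight = 23/540 + 23/360 = 23/216
P(Z=2 | obs) = 23/540 / 23/216 = 2/5
P(Z=4 | obs) = 23/360 / 23/216 = 3/5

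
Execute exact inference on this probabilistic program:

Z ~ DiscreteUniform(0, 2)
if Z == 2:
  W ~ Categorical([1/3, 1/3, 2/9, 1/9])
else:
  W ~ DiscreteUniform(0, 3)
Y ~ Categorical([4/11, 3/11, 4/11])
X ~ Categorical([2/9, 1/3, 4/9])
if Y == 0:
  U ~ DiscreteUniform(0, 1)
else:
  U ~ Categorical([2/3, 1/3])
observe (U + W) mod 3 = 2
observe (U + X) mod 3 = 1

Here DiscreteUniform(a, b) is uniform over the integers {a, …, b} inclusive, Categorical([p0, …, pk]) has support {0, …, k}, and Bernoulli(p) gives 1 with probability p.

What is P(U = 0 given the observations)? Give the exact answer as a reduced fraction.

P(U = 0 | obs) = 2/3

Enumerate traces; 18 have nonzero weight after conditioning:
  (Z=0, W=1, Y=0, X=0, U=1) weight 1/297
  (Z=0, W=1, Y=1, X=0, U=1) weight 1/594
  (Z=0, W=1, Y=2, X=0, U=1) weight 2/891
  (Z=0, W=2, Y=0, X=1, U=0) weight 1/198
  (Z=0, W=2, Y=1, X=1, U=0) weight 1/198
  (Z=0, W=2, Y=2, X=1, U=0) weight 2/297
  (Z=1, W=1, Y=0, X=0, U=1) weight 1/297
  (Z=1, W=1, Y=1, X=0, U=1) weight 1/594
  … 10 more
Group by U:
  weight(U=0) = 130/2673
  weight(U=1) = 65/2673
Total weight = 130/2673 + 65/2673 = 65/891
P(U=0 | obs) = 130/2673 / 65/891 = 2/3
P(U=1 | obs) = 65/2673 / 65/891 = 1/3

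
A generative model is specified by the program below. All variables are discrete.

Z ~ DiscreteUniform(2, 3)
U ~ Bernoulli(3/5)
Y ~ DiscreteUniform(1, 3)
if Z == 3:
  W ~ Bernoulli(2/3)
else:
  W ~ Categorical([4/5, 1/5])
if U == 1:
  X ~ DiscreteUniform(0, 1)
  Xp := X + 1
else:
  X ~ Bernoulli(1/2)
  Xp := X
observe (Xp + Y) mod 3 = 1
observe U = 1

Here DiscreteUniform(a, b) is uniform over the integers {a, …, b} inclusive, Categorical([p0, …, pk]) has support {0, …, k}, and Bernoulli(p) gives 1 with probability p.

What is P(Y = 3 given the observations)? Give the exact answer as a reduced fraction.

Enumerate traces; 8 have nonzero weight after conditioning:
  (Z=2, U=1, Y=2, W=0, X=1) weight 1/25
  (Z=2, U=1, Y=2, W=1, X=1) weight 1/100
  (Z=2, U=1, Y=3, W=0, X=0) weight 1/25
  (Z=2, U=1, Y=3, W=1, X=0) weight 1/100
  (Z=3, U=1, Y=2, W=0, X=1) weight 1/60
  (Z=3, U=1, Y=2, W=1, X=1) weight 1/30
  (Z=3, U=1, Y=3, W=0, X=0) weight 1/60
  (Z=3, U=1, Y=3, W=1, X=0) weight 1/30
Group by Y:
  weight(Y=2) = 1/10
  weight(Y=3) = 1/10
Total weight = 1/10 + 1/10 = 1/5
P(Y=2 | obs) = 1/10 / 1/5 = 1/2
P(Y=3 | obs) = 1/10 / 1/5 = 1/2

P(Y = 3 | obs) = 1/2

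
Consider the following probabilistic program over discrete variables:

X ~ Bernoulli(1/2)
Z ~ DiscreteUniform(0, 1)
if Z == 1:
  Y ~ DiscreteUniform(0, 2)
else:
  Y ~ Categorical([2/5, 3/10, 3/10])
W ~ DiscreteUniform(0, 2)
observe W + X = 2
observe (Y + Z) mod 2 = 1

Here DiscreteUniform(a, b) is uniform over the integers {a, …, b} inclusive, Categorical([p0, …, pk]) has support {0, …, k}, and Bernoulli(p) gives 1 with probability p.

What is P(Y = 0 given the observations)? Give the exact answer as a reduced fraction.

Enumerate traces; 6 have nonzero weight after conditioning:
  (X=0, Z=0, Y=1, W=2) weight 1/40
  (X=0, Z=1, Y=0, W=2) weight 1/36
  (X=0, Z=1, Y=2, W=2) weight 1/36
  (X=1, Z=0, Y=1, W=1) weight 1/40
  (X=1, Z=1, Y=0, W=1) weight 1/36
  (X=1, Z=1, Y=2, W=1) weight 1/36
Group by Y:
  weight(Y=0) = 1/18
  weight(Y=1) = 1/20
  weight(Y=2) = 1/18
Total weight = 1/18 + 1/20 + 1/18 = 29/180
P(Y=0 | obs) = 1/18 / 29/180 = 10/29
P(Y=1 | obs) = 1/20 / 29/180 = 9/29
P(Y=2 | obs) = 1/18 / 29/180 = 10/29

P(Y = 0 | obs) = 10/29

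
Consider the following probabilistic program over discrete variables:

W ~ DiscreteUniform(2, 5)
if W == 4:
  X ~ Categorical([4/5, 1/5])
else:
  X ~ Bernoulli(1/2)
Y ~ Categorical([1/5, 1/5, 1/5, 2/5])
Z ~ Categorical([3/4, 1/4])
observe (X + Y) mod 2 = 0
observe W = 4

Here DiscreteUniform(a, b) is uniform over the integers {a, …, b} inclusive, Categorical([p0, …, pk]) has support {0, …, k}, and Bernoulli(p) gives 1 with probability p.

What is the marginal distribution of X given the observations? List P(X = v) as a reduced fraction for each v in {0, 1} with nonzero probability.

P(X=0) = 8/11, P(X=1) = 3/11

Enumerate traces; 8 have nonzero weight after conditioning:
  (W=4, X=0, Y=0, Z=0) weight 3/100
  (W=4, X=0, Y=0, Z=1) weight 1/100
  (W=4, X=0, Y=2, Z=0) weight 3/100
  (W=4, X=0, Y=2, Z=1) weight 1/100
  (W=4, X=1, Y=1, Z=0) weight 3/400
  (W=4, X=1, Y=1, Z=1) weight 1/400
  (W=4, X=1, Y=3, Z=0) weight 3/200
  (W=4, X=1, Y=3, Z=1) weight 1/200
Group by X:
  weight(X=0) = 2/25
  weight(X=1) = 3/100
Total weight = 2/25 + 3/100 = 11/100
P(X=0 | obs) = 2/25 / 11/100 = 8/11
P(X=1 | obs) = 3/100 / 11/100 = 3/11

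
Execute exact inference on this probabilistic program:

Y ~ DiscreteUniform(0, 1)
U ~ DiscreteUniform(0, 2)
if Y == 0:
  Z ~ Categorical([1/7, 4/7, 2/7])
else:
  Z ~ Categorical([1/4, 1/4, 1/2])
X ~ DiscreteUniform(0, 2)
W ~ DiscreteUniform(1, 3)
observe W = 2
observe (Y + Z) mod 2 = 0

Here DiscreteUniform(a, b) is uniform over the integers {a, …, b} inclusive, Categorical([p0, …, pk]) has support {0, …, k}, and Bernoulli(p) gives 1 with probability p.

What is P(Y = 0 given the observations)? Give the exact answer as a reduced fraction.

Enumerate traces; 27 have nonzero weight after conditioning:
  (Y=0, U=0, Z=0, X=0, W=2) weight 1/378
  (Y=0, U=0, Z=0, X=1, W=2) weight 1/378
  (Y=0, U=0, Z=0, X=2, W=2) weight 1/378
  (Y=0, U=0, Z=2, X=0, W=2) weight 1/189
  (Y=0, U=0, Z=2, X=1, W=2) weight 1/189
  (Y=0, U=0, Z=2, X=2, W=2) weight 1/189
  (Y=0, U=1, Z=0, X=0, W=2) weight 1/378
  (Y=0, U=1, Z=0, X=1, W=2) weight 1/378
  (Y=1, U=0, Z=1, X=0, W=2) weight 1/216
  … 18 more
Group by Y:
  weight(Y=0) = 1/14
  weight(Y=1) = 1/24
Total weight = 1/14 + 1/24 = 19/168
P(Y=0 | obs) = 1/14 / 19/168 = 12/19
P(Y=1 | obs) = 1/24 / 19/168 = 7/19

P(Y = 0 | obs) = 12/19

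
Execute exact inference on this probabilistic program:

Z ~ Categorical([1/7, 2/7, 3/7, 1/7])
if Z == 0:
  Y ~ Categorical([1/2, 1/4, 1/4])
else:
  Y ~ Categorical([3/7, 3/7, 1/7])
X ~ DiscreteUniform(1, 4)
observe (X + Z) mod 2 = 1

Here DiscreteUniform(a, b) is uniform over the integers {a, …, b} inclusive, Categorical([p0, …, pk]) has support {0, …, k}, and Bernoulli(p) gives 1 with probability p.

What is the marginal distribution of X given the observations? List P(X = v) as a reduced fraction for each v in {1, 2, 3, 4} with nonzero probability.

P(X=1) = 2/7, P(X=2) = 3/14, P(X=3) = 2/7, P(X=4) = 3/14

Enumerate traces; 24 have nonzero weight after conditioning:
  (Z=0, Y=0, X=1) weight 1/56
  (Z=0, Y=0, X=3) weight 1/56
  (Z=0, Y=1, X=1) weight 1/112
  (Z=0, Y=1, X=3) weight 1/112
  (Z=0, Y=2, X=1) weight 1/112
  (Z=0, Y=2, X=3) weight 1/112
  (Z=1, Y=0, X=2) weight 3/98
  (Z=1, Y=0, X=4) weight 3/98
  … 16 more
Group by X:
  weight(X=1) = 1/7
  weight(X=2) = 3/28
  weight(X=3) = 1/7
  weight(X=4) = 3/28
Total weight = 1/7 + 3/28 + 1/7 + 3/28 = 1/2
P(X=1 | obs) = 1/7 / 1/2 = 2/7
P(X=2 | obs) = 3/28 / 1/2 = 3/14
P(X=3 | obs) = 1/7 / 1/2 = 2/7
P(X=4 | obs) = 3/28 / 1/2 = 3/14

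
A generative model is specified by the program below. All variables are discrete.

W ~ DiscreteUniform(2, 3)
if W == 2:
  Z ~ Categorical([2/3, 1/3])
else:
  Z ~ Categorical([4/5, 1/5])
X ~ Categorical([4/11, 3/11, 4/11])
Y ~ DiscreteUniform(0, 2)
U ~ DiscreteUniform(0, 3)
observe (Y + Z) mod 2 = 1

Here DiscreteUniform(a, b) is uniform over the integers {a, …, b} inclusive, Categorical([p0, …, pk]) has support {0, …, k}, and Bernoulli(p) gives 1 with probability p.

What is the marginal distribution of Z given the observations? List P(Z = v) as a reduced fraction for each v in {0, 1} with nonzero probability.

Enumerate traces; 72 have nonzero weight after conditioning:
  (W=2, Z=0, X=0, Y=1, U=0) weight 1/99
  (W=2, Z=0, X=0, Y=1, U=1) weight 1/99
  (W=2, Z=0, X=0, Y=1, U=2) weight 1/99
  (W=2, Z=0, X=0, Y=1, U=3) weight 1/99
  (W=2, Z=0, X=1, Y=1, U=0) weight 1/132
  (W=2, Z=0, X=1, Y=1, U=1) weight 1/132
  (W=2, Z=0, X=1, Y=1, U=2) weight 1/132
  (W=2, Z=0, X=1, Y=1, U=3) weight 1/132
  (W=2, Z=1, X=0, Y=0, U=0) weight 1/198
  … 63 more
Group by Z:
  weight(Z=0) = 11/45
  weight(Z=1) = 8/45
Total weight = 11/45 + 8/45 = 19/45
P(Z=0 | obs) = 11/45 / 19/45 = 11/19
P(Z=1 | obs) = 8/45 / 19/45 = 8/19

P(Z=0) = 11/19, P(Z=1) = 8/19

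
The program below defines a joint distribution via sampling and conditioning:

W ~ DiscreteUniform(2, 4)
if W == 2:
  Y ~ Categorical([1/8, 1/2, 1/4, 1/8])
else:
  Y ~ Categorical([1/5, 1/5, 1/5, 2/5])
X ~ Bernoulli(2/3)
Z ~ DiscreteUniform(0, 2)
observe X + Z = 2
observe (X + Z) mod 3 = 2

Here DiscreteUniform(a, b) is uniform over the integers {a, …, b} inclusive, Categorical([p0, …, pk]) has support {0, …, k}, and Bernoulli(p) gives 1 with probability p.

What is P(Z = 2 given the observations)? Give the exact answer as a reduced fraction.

Enumerate traces; 24 have nonzero weight after conditioning:
  (W=2, Y=0, X=0, Z=2) weight 1/216
  (W=2, Y=0, X=1, Z=1) weight 1/108
  (W=2, Y=1, X=0, Z=2) weight 1/54
  (W=2, Y=1, X=1, Z=1) weight 1/27
  (W=2, Y=2, X=0, Z=2) weight 1/108
  (W=2, Y=2, X=1, Z=1) weight 1/54
  (W=2, Y=3, X=0, Z=2) weight 1/216
  (W=2, Y=3, X=1, Z=1) weight 1/108
  … 16 more
Group by Z:
  weight(Z=1) = 2/9
  weight(Z=2) = 1/9
Total weight = 2/9 + 1/9 = 1/3
P(Z=1 | obs) = 2/9 / 1/3 = 2/3
P(Z=2 | obs) = 1/9 / 1/3 = 1/3

P(Z = 2 | obs) = 1/3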